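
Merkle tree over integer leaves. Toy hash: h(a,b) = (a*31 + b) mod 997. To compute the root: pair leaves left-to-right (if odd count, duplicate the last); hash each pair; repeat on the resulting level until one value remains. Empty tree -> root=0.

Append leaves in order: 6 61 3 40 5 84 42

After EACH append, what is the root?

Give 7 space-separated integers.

Answer: 6 247 774 811 351 885 993

Derivation:
After append 6 (leaves=[6]):
  L0: [6]
  root=6
After append 61 (leaves=[6, 61]):
  L0: [6, 61]
  L1: h(6,61)=(6*31+61)%997=247 -> [247]
  root=247
After append 3 (leaves=[6, 61, 3]):
  L0: [6, 61, 3]
  L1: h(6,61)=(6*31+61)%997=247 h(3,3)=(3*31+3)%997=96 -> [247, 96]
  L2: h(247,96)=(247*31+96)%997=774 -> [774]
  root=774
After append 40 (leaves=[6, 61, 3, 40]):
  L0: [6, 61, 3, 40]
  L1: h(6,61)=(6*31+61)%997=247 h(3,40)=(3*31+40)%997=133 -> [247, 133]
  L2: h(247,133)=(247*31+133)%997=811 -> [811]
  root=811
After append 5 (leaves=[6, 61, 3, 40, 5]):
  L0: [6, 61, 3, 40, 5]
  L1: h(6,61)=(6*31+61)%997=247 h(3,40)=(3*31+40)%997=133 h(5,5)=(5*31+5)%997=160 -> [247, 133, 160]
  L2: h(247,133)=(247*31+133)%997=811 h(160,160)=(160*31+160)%997=135 -> [811, 135]
  L3: h(811,135)=(811*31+135)%997=351 -> [351]
  root=351
After append 84 (leaves=[6, 61, 3, 40, 5, 84]):
  L0: [6, 61, 3, 40, 5, 84]
  L1: h(6,61)=(6*31+61)%997=247 h(3,40)=(3*31+40)%997=133 h(5,84)=(5*31+84)%997=239 -> [247, 133, 239]
  L2: h(247,133)=(247*31+133)%997=811 h(239,239)=(239*31+239)%997=669 -> [811, 669]
  L3: h(811,669)=(811*31+669)%997=885 -> [885]
  root=885
After append 42 (leaves=[6, 61, 3, 40, 5, 84, 42]):
  L0: [6, 61, 3, 40, 5, 84, 42]
  L1: h(6,61)=(6*31+61)%997=247 h(3,40)=(3*31+40)%997=133 h(5,84)=(5*31+84)%997=239 h(42,42)=(42*31+42)%997=347 -> [247, 133, 239, 347]
  L2: h(247,133)=(247*31+133)%997=811 h(239,347)=(239*31+347)%997=777 -> [811, 777]
  L3: h(811,777)=(811*31+777)%997=993 -> [993]
  root=993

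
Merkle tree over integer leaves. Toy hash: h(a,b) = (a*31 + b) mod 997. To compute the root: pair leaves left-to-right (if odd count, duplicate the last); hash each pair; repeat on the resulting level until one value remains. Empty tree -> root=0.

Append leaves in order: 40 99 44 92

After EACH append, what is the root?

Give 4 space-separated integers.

Answer: 40 342 46 94

Derivation:
After append 40 (leaves=[40]):
  L0: [40]
  root=40
After append 99 (leaves=[40, 99]):
  L0: [40, 99]
  L1: h(40,99)=(40*31+99)%997=342 -> [342]
  root=342
After append 44 (leaves=[40, 99, 44]):
  L0: [40, 99, 44]
  L1: h(40,99)=(40*31+99)%997=342 h(44,44)=(44*31+44)%997=411 -> [342, 411]
  L2: h(342,411)=(342*31+411)%997=46 -> [46]
  root=46
After append 92 (leaves=[40, 99, 44, 92]):
  L0: [40, 99, 44, 92]
  L1: h(40,99)=(40*31+99)%997=342 h(44,92)=(44*31+92)%997=459 -> [342, 459]
  L2: h(342,459)=(342*31+459)%997=94 -> [94]
  root=94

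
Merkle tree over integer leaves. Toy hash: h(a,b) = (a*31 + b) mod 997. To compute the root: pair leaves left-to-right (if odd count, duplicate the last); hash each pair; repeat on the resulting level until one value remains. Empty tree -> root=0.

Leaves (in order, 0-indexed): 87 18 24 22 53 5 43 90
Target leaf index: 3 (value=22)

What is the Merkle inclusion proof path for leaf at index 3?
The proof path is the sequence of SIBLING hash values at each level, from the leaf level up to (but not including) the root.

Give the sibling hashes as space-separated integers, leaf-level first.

Answer: 24 721 667

Derivation:
L0 (leaves): [87, 18, 24, 22, 53, 5, 43, 90], target index=3
L1: h(87,18)=(87*31+18)%997=721 [pair 0] h(24,22)=(24*31+22)%997=766 [pair 1] h(53,5)=(53*31+5)%997=651 [pair 2] h(43,90)=(43*31+90)%997=426 [pair 3] -> [721, 766, 651, 426]
  Sibling for proof at L0: 24
L2: h(721,766)=(721*31+766)%997=186 [pair 0] h(651,426)=(651*31+426)%997=667 [pair 1] -> [186, 667]
  Sibling for proof at L1: 721
L3: h(186,667)=(186*31+667)%997=451 [pair 0] -> [451]
  Sibling for proof at L2: 667
Root: 451
Proof path (sibling hashes from leaf to root): [24, 721, 667]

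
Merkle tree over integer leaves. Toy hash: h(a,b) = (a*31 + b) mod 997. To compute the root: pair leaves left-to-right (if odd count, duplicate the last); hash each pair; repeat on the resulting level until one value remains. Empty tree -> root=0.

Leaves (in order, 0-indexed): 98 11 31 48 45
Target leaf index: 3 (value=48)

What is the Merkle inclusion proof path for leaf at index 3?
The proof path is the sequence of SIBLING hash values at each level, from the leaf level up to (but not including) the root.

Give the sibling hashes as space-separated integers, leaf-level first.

L0 (leaves): [98, 11, 31, 48, 45], target index=3
L1: h(98,11)=(98*31+11)%997=58 [pair 0] h(31,48)=(31*31+48)%997=12 [pair 1] h(45,45)=(45*31+45)%997=443 [pair 2] -> [58, 12, 443]
  Sibling for proof at L0: 31
L2: h(58,12)=(58*31+12)%997=813 [pair 0] h(443,443)=(443*31+443)%997=218 [pair 1] -> [813, 218]
  Sibling for proof at L1: 58
L3: h(813,218)=(813*31+218)%997=496 [pair 0] -> [496]
  Sibling for proof at L2: 218
Root: 496
Proof path (sibling hashes from leaf to root): [31, 58, 218]

Answer: 31 58 218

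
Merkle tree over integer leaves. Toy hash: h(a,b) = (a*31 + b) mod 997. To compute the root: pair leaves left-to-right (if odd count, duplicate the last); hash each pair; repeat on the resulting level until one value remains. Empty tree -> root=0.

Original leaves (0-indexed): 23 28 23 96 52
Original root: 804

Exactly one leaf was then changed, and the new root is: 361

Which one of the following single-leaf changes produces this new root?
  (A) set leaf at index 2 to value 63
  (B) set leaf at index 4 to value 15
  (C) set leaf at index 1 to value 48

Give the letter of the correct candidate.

Original leaves: [23, 28, 23, 96, 52]
Target new root: 361
Try each candidate change and compute the resulting root:
Candidate A: set leaf[2] = 63 -> leaves = [23, 28, 63, 96, 52]
  L0: [23, 28, 63, 96, 52]
  L1: h(23,28)=(23*31+28)%997=741 h(63,96)=(63*31+96)%997=55 h(52,52)=(52*31+52)%997=667 -> [741, 55, 667]
  L2: h(741,55)=(741*31+55)%997=95 h(667,667)=(667*31+667)%997=407 -> [95, 407]
  L3: h(95,407)=(95*31+407)%997=361 -> [361]
  root = 361 == target 361  ** MATCH **
Candidate B: set leaf[4] = 15 -> leaves = [23, 28, 23, 96, 15]
  L0: [23, 28, 23, 96, 15]
  L1: h(23,28)=(23*31+28)%997=741 h(23,96)=(23*31+96)%997=809 h(15,15)=(15*31+15)%997=480 -> [741, 809, 480]
  L2: h(741,809)=(741*31+809)%997=849 h(480,480)=(480*31+480)%997=405 -> [849, 405]
  L3: h(849,405)=(849*31+405)%997=802 -> [802]
  root = 802 != target 361
Candidate C: set leaf[1] = 48 -> leaves = [23, 48, 23, 96, 52]
  L0: [23, 48, 23, 96, 52]
  L1: h(23,48)=(23*31+48)%997=761 h(23,96)=(23*31+96)%997=809 h(52,52)=(52*31+52)%997=667 -> [761, 809, 667]
  L2: h(761,809)=(761*31+809)%997=472 h(667,667)=(667*31+667)%997=407 -> [472, 407]
  L3: h(472,407)=(472*31+407)%997=84 -> [84]
  root = 84 != target 361
Candidate A produces the target root.

Answer: A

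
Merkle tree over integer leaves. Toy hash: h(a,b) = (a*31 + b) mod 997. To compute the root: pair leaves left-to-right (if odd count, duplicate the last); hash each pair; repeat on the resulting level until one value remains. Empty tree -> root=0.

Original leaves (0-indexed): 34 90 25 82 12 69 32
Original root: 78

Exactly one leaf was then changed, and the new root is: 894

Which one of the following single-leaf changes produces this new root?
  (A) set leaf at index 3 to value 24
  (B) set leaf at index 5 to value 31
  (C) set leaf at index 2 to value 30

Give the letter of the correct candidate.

Answer: B

Derivation:
Original leaves: [34, 90, 25, 82, 12, 69, 32]
Target new root: 894
Try each candidate change and compute the resulting root:
Candidate A: set leaf[3] = 24 -> leaves = [34, 90, 25, 24, 12, 69, 32]
  L0: [34, 90, 25, 24, 12, 69, 32]
  L1: h(34,90)=(34*31+90)%997=147 h(25,24)=(25*31+24)%997=799 h(12,69)=(12*31+69)%997=441 h(32,32)=(32*31+32)%997=27 -> [147, 799, 441, 27]
  L2: h(147,799)=(147*31+799)%997=371 h(441,27)=(441*31+27)%997=737 -> [371, 737]
  L3: h(371,737)=(371*31+737)%997=274 -> [274]
  root = 274 != target 894
Candidate B: set leaf[5] = 31 -> leaves = [34, 90, 25, 82, 12, 31, 32]
  L0: [34, 90, 25, 82, 12, 31, 32]
  L1: h(34,90)=(34*31+90)%997=147 h(25,82)=(25*31+82)%997=857 h(12,31)=(12*31+31)%997=403 h(32,32)=(32*31+32)%997=27 -> [147, 857, 403, 27]
  L2: h(147,857)=(147*31+857)%997=429 h(403,27)=(403*31+27)%997=556 -> [429, 556]
  L3: h(429,556)=(429*31+556)%997=894 -> [894]
  root = 894 == target 894  ** MATCH **
Candidate C: set leaf[2] = 30 -> leaves = [34, 90, 30, 82, 12, 69, 32]
  L0: [34, 90, 30, 82, 12, 69, 32]
  L1: h(34,90)=(34*31+90)%997=147 h(30,82)=(30*31+82)%997=15 h(12,69)=(12*31+69)%997=441 h(32,32)=(32*31+32)%997=27 -> [147, 15, 441, 27]
  L2: h(147,15)=(147*31+15)%997=584 h(441,27)=(441*31+27)%997=737 -> [584, 737]
  L3: h(584,737)=(584*31+737)%997=895 -> [895]
  root = 895 != target 894
Candidate B produces the target root.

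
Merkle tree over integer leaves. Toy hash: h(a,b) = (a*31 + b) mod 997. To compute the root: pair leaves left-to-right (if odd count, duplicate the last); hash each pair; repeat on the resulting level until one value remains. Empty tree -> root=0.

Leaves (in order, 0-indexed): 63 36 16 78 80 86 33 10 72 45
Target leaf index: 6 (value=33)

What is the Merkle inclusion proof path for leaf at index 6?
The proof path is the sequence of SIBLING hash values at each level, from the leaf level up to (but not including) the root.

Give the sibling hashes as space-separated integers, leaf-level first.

L0 (leaves): [63, 36, 16, 78, 80, 86, 33, 10, 72, 45], target index=6
L1: h(63,36)=(63*31+36)%997=992 [pair 0] h(16,78)=(16*31+78)%997=574 [pair 1] h(80,86)=(80*31+86)%997=572 [pair 2] h(33,10)=(33*31+10)%997=36 [pair 3] h(72,45)=(72*31+45)%997=283 [pair 4] -> [992, 574, 572, 36, 283]
  Sibling for proof at L0: 10
L2: h(992,574)=(992*31+574)%997=419 [pair 0] h(572,36)=(572*31+36)%997=819 [pair 1] h(283,283)=(283*31+283)%997=83 [pair 2] -> [419, 819, 83]
  Sibling for proof at L1: 572
L3: h(419,819)=(419*31+819)%997=847 [pair 0] h(83,83)=(83*31+83)%997=662 [pair 1] -> [847, 662]
  Sibling for proof at L2: 419
L4: h(847,662)=(847*31+662)%997=0 [pair 0] -> [0]
  Sibling for proof at L3: 662
Root: 0
Proof path (sibling hashes from leaf to root): [10, 572, 419, 662]

Answer: 10 572 419 662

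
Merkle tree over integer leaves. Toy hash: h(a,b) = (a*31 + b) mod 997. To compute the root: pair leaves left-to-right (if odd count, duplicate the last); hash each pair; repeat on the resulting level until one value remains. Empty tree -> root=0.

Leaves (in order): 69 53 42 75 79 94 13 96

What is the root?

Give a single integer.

L0: [69, 53, 42, 75, 79, 94, 13, 96]
L1: h(69,53)=(69*31+53)%997=198 h(42,75)=(42*31+75)%997=380 h(79,94)=(79*31+94)%997=549 h(13,96)=(13*31+96)%997=499 -> [198, 380, 549, 499]
L2: h(198,380)=(198*31+380)%997=536 h(549,499)=(549*31+499)%997=569 -> [536, 569]
L3: h(536,569)=(536*31+569)%997=236 -> [236]

Answer: 236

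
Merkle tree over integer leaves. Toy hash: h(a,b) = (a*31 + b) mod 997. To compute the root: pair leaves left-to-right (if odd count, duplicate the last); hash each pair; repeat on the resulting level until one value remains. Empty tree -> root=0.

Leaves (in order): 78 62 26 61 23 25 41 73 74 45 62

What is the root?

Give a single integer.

L0: [78, 62, 26, 61, 23, 25, 41, 73, 74, 45, 62]
L1: h(78,62)=(78*31+62)%997=486 h(26,61)=(26*31+61)%997=867 h(23,25)=(23*31+25)%997=738 h(41,73)=(41*31+73)%997=347 h(74,45)=(74*31+45)%997=345 h(62,62)=(62*31+62)%997=987 -> [486, 867, 738, 347, 345, 987]
L2: h(486,867)=(486*31+867)%997=978 h(738,347)=(738*31+347)%997=294 h(345,987)=(345*31+987)%997=715 -> [978, 294, 715]
L3: h(978,294)=(978*31+294)%997=702 h(715,715)=(715*31+715)%997=946 -> [702, 946]
L4: h(702,946)=(702*31+946)%997=774 -> [774]

Answer: 774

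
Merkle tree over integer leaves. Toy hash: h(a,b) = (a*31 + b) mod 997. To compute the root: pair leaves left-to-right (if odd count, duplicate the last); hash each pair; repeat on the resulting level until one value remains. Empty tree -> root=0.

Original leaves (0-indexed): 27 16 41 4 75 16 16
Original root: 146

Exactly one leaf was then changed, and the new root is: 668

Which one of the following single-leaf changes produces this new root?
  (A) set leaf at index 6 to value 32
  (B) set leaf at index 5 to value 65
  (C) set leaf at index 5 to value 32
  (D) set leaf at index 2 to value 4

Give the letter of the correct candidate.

Original leaves: [27, 16, 41, 4, 75, 16, 16]
Target new root: 668
Try each candidate change and compute the resulting root:
Candidate A: set leaf[6] = 32 -> leaves = [27, 16, 41, 4, 75, 16, 32]
  L0: [27, 16, 41, 4, 75, 16, 32]
  L1: h(27,16)=(27*31+16)%997=853 h(41,4)=(41*31+4)%997=278 h(75,16)=(75*31+16)%997=347 h(32,32)=(32*31+32)%997=27 -> [853, 278, 347, 27]
  L2: h(853,278)=(853*31+278)%997=799 h(347,27)=(347*31+27)%997=814 -> [799, 814]
  L3: h(799,814)=(799*31+814)%997=658 -> [658]
  root = 658 != target 668
Candidate B: set leaf[5] = 65 -> leaves = [27, 16, 41, 4, 75, 65, 16]
  L0: [27, 16, 41, 4, 75, 65, 16]
  L1: h(27,16)=(27*31+16)%997=853 h(41,4)=(41*31+4)%997=278 h(75,65)=(75*31+65)%997=396 h(16,16)=(16*31+16)%997=512 -> [853, 278, 396, 512]
  L2: h(853,278)=(853*31+278)%997=799 h(396,512)=(396*31+512)%997=824 -> [799, 824]
  L3: h(799,824)=(799*31+824)%997=668 -> [668]
  root = 668 == target 668  ** MATCH **
Candidate C: set leaf[5] = 32 -> leaves = [27, 16, 41, 4, 75, 32, 16]
  L0: [27, 16, 41, 4, 75, 32, 16]
  L1: h(27,16)=(27*31+16)%997=853 h(41,4)=(41*31+4)%997=278 h(75,32)=(75*31+32)%997=363 h(16,16)=(16*31+16)%997=512 -> [853, 278, 363, 512]
  L2: h(853,278)=(853*31+278)%997=799 h(363,512)=(363*31+512)%997=798 -> [799, 798]
  L3: h(799,798)=(799*31+798)%997=642 -> [642]
  root = 642 != target 668
Candidate D: set leaf[2] = 4 -> leaves = [27, 16, 4, 4, 75, 16, 16]
  L0: [27, 16, 4, 4, 75, 16, 16]
  L1: h(27,16)=(27*31+16)%997=853 h(4,4)=(4*31+4)%997=128 h(75,16)=(75*31+16)%997=347 h(16,16)=(16*31+16)%997=512 -> [853, 128, 347, 512]
  L2: h(853,128)=(853*31+128)%997=649 h(347,512)=(347*31+512)%997=302 -> [649, 302]
  L3: h(649,302)=(649*31+302)%997=481 -> [481]
  root = 481 != target 668
Candidate B produces the target root.

Answer: B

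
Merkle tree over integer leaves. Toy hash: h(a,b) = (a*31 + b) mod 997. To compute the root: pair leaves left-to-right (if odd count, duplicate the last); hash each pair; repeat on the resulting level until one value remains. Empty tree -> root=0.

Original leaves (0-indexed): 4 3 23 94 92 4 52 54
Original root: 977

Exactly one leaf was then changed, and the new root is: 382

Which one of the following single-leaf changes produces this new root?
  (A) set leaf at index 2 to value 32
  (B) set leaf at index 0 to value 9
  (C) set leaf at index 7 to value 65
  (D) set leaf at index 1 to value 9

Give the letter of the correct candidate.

Original leaves: [4, 3, 23, 94, 92, 4, 52, 54]
Target new root: 382
Try each candidate change and compute the resulting root:
Candidate A: set leaf[2] = 32 -> leaves = [4, 3, 32, 94, 92, 4, 52, 54]
  L0: [4, 3, 32, 94, 92, 4, 52, 54]
  L1: h(4,3)=(4*31+3)%997=127 h(32,94)=(32*31+94)%997=89 h(92,4)=(92*31+4)%997=862 h(52,54)=(52*31+54)%997=669 -> [127, 89, 862, 669]
  L2: h(127,89)=(127*31+89)%997=38 h(862,669)=(862*31+669)%997=472 -> [38, 472]
  L3: h(38,472)=(38*31+472)%997=653 -> [653]
  root = 653 != target 382
Candidate B: set leaf[0] = 9 -> leaves = [9, 3, 23, 94, 92, 4, 52, 54]
  L0: [9, 3, 23, 94, 92, 4, 52, 54]
  L1: h(9,3)=(9*31+3)%997=282 h(23,94)=(23*31+94)%997=807 h(92,4)=(92*31+4)%997=862 h(52,54)=(52*31+54)%997=669 -> [282, 807, 862, 669]
  L2: h(282,807)=(282*31+807)%997=576 h(862,669)=(862*31+669)%997=472 -> [576, 472]
  L3: h(576,472)=(576*31+472)%997=382 -> [382]
  root = 382 == target 382  ** MATCH **
Candidate C: set leaf[7] = 65 -> leaves = [4, 3, 23, 94, 92, 4, 52, 65]
  L0: [4, 3, 23, 94, 92, 4, 52, 65]
  L1: h(4,3)=(4*31+3)%997=127 h(23,94)=(23*31+94)%997=807 h(92,4)=(92*31+4)%997=862 h(52,65)=(52*31+65)%997=680 -> [127, 807, 862, 680]
  L2: h(127,807)=(127*31+807)%997=756 h(862,680)=(862*31+680)%997=483 -> [756, 483]
  L3: h(756,483)=(756*31+483)%997=988 -> [988]
  root = 988 != target 382
Candidate D: set leaf[1] = 9 -> leaves = [4, 9, 23, 94, 92, 4, 52, 54]
  L0: [4, 9, 23, 94, 92, 4, 52, 54]
  L1: h(4,9)=(4*31+9)%997=133 h(23,94)=(23*31+94)%997=807 h(92,4)=(92*31+4)%997=862 h(52,54)=(52*31+54)%997=669 -> [133, 807, 862, 669]
  L2: h(133,807)=(133*31+807)%997=942 h(862,669)=(862*31+669)%997=472 -> [942, 472]
  L3: h(942,472)=(942*31+472)%997=761 -> [761]
  root = 761 != target 382
Candidate B produces the target root.

Answer: B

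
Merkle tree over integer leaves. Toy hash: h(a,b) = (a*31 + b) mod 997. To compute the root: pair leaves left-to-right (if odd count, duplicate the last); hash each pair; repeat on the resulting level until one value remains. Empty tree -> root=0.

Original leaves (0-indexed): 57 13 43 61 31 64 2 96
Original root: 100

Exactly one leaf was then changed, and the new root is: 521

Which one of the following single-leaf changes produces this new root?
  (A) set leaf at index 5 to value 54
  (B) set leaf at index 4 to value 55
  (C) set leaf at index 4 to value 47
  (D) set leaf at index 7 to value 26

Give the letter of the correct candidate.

Original leaves: [57, 13, 43, 61, 31, 64, 2, 96]
Target new root: 521
Try each candidate change and compute the resulting root:
Candidate A: set leaf[5] = 54 -> leaves = [57, 13, 43, 61, 31, 54, 2, 96]
  L0: [57, 13, 43, 61, 31, 54, 2, 96]
  L1: h(57,13)=(57*31+13)%997=783 h(43,61)=(43*31+61)%997=397 h(31,54)=(31*31+54)%997=18 h(2,96)=(2*31+96)%997=158 -> [783, 397, 18, 158]
  L2: h(783,397)=(783*31+397)%997=742 h(18,158)=(18*31+158)%997=716 -> [742, 716]
  L3: h(742,716)=(742*31+716)%997=787 -> [787]
  root = 787 != target 521
Candidate B: set leaf[4] = 55 -> leaves = [57, 13, 43, 61, 55, 64, 2, 96]
  L0: [57, 13, 43, 61, 55, 64, 2, 96]
  L1: h(57,13)=(57*31+13)%997=783 h(43,61)=(43*31+61)%997=397 h(55,64)=(55*31+64)%997=772 h(2,96)=(2*31+96)%997=158 -> [783, 397, 772, 158]
  L2: h(783,397)=(783*31+397)%997=742 h(772,158)=(772*31+158)%997=162 -> [742, 162]
  L3: h(742,162)=(742*31+162)%997=233 -> [233]
  root = 233 != target 521
Candidate C: set leaf[4] = 47 -> leaves = [57, 13, 43, 61, 47, 64, 2, 96]
  L0: [57, 13, 43, 61, 47, 64, 2, 96]
  L1: h(57,13)=(57*31+13)%997=783 h(43,61)=(43*31+61)%997=397 h(47,64)=(47*31+64)%997=524 h(2,96)=(2*31+96)%997=158 -> [783, 397, 524, 158]
  L2: h(783,397)=(783*31+397)%997=742 h(524,158)=(524*31+158)%997=450 -> [742, 450]
  L3: h(742,450)=(742*31+450)%997=521 -> [521]
  root = 521 == target 521  ** MATCH **
Candidate D: set leaf[7] = 26 -> leaves = [57, 13, 43, 61, 31, 64, 2, 26]
  L0: [57, 13, 43, 61, 31, 64, 2, 26]
  L1: h(57,13)=(57*31+13)%997=783 h(43,61)=(43*31+61)%997=397 h(31,64)=(31*31+64)%997=28 h(2,26)=(2*31+26)%997=88 -> [783, 397, 28, 88]
  L2: h(783,397)=(783*31+397)%997=742 h(28,88)=(28*31+88)%997=956 -> [742, 956]
  L3: h(742,956)=(742*31+956)%997=30 -> [30]
  root = 30 != target 521
Candidate C produces the target root.

Answer: C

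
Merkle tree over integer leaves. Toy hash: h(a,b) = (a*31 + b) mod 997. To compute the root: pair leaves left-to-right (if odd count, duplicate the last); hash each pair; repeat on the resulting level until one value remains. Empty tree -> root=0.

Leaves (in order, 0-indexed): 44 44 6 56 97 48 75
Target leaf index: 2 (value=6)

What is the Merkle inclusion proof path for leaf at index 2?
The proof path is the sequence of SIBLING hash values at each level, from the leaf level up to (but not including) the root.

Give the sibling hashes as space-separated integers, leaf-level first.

Answer: 56 411 396

Derivation:
L0 (leaves): [44, 44, 6, 56, 97, 48, 75], target index=2
L1: h(44,44)=(44*31+44)%997=411 [pair 0] h(6,56)=(6*31+56)%997=242 [pair 1] h(97,48)=(97*31+48)%997=64 [pair 2] h(75,75)=(75*31+75)%997=406 [pair 3] -> [411, 242, 64, 406]
  Sibling for proof at L0: 56
L2: h(411,242)=(411*31+242)%997=22 [pair 0] h(64,406)=(64*31+406)%997=396 [pair 1] -> [22, 396]
  Sibling for proof at L1: 411
L3: h(22,396)=(22*31+396)%997=81 [pair 0] -> [81]
  Sibling for proof at L2: 396
Root: 81
Proof path (sibling hashes from leaf to root): [56, 411, 396]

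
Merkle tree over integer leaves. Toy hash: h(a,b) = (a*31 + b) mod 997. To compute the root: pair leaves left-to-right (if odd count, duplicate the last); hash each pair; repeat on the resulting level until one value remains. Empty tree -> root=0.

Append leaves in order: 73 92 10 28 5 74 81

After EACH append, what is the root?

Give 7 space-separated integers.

Answer: 73 361 544 562 608 822 194

Derivation:
After append 73 (leaves=[73]):
  L0: [73]
  root=73
After append 92 (leaves=[73, 92]):
  L0: [73, 92]
  L1: h(73,92)=(73*31+92)%997=361 -> [361]
  root=361
After append 10 (leaves=[73, 92, 10]):
  L0: [73, 92, 10]
  L1: h(73,92)=(73*31+92)%997=361 h(10,10)=(10*31+10)%997=320 -> [361, 320]
  L2: h(361,320)=(361*31+320)%997=544 -> [544]
  root=544
After append 28 (leaves=[73, 92, 10, 28]):
  L0: [73, 92, 10, 28]
  L1: h(73,92)=(73*31+92)%997=361 h(10,28)=(10*31+28)%997=338 -> [361, 338]
  L2: h(361,338)=(361*31+338)%997=562 -> [562]
  root=562
After append 5 (leaves=[73, 92, 10, 28, 5]):
  L0: [73, 92, 10, 28, 5]
  L1: h(73,92)=(73*31+92)%997=361 h(10,28)=(10*31+28)%997=338 h(5,5)=(5*31+5)%997=160 -> [361, 338, 160]
  L2: h(361,338)=(361*31+338)%997=562 h(160,160)=(160*31+160)%997=135 -> [562, 135]
  L3: h(562,135)=(562*31+135)%997=608 -> [608]
  root=608
After append 74 (leaves=[73, 92, 10, 28, 5, 74]):
  L0: [73, 92, 10, 28, 5, 74]
  L1: h(73,92)=(73*31+92)%997=361 h(10,28)=(10*31+28)%997=338 h(5,74)=(5*31+74)%997=229 -> [361, 338, 229]
  L2: h(361,338)=(361*31+338)%997=562 h(229,229)=(229*31+229)%997=349 -> [562, 349]
  L3: h(562,349)=(562*31+349)%997=822 -> [822]
  root=822
After append 81 (leaves=[73, 92, 10, 28, 5, 74, 81]):
  L0: [73, 92, 10, 28, 5, 74, 81]
  L1: h(73,92)=(73*31+92)%997=361 h(10,28)=(10*31+28)%997=338 h(5,74)=(5*31+74)%997=229 h(81,81)=(81*31+81)%997=598 -> [361, 338, 229, 598]
  L2: h(361,338)=(361*31+338)%997=562 h(229,598)=(229*31+598)%997=718 -> [562, 718]
  L3: h(562,718)=(562*31+718)%997=194 -> [194]
  root=194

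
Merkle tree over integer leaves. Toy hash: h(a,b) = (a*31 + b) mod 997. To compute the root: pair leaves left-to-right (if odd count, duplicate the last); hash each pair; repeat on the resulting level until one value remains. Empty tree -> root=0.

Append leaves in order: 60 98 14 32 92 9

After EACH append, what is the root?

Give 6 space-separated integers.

After append 60 (leaves=[60]):
  L0: [60]
  root=60
After append 98 (leaves=[60, 98]):
  L0: [60, 98]
  L1: h(60,98)=(60*31+98)%997=961 -> [961]
  root=961
After append 14 (leaves=[60, 98, 14]):
  L0: [60, 98, 14]
  L1: h(60,98)=(60*31+98)%997=961 h(14,14)=(14*31+14)%997=448 -> [961, 448]
  L2: h(961,448)=(961*31+448)%997=329 -> [329]
  root=329
After append 32 (leaves=[60, 98, 14, 32]):
  L0: [60, 98, 14, 32]
  L1: h(60,98)=(60*31+98)%997=961 h(14,32)=(14*31+32)%997=466 -> [961, 466]
  L2: h(961,466)=(961*31+466)%997=347 -> [347]
  root=347
After append 92 (leaves=[60, 98, 14, 32, 92]):
  L0: [60, 98, 14, 32, 92]
  L1: h(60,98)=(60*31+98)%997=961 h(14,32)=(14*31+32)%997=466 h(92,92)=(92*31+92)%997=950 -> [961, 466, 950]
  L2: h(961,466)=(961*31+466)%997=347 h(950,950)=(950*31+950)%997=490 -> [347, 490]
  L3: h(347,490)=(347*31+490)%997=280 -> [280]
  root=280
After append 9 (leaves=[60, 98, 14, 32, 92, 9]):
  L0: [60, 98, 14, 32, 92, 9]
  L1: h(60,98)=(60*31+98)%997=961 h(14,32)=(14*31+32)%997=466 h(92,9)=(92*31+9)%997=867 -> [961, 466, 867]
  L2: h(961,466)=(961*31+466)%997=347 h(867,867)=(867*31+867)%997=825 -> [347, 825]
  L3: h(347,825)=(347*31+825)%997=615 -> [615]
  root=615

Answer: 60 961 329 347 280 615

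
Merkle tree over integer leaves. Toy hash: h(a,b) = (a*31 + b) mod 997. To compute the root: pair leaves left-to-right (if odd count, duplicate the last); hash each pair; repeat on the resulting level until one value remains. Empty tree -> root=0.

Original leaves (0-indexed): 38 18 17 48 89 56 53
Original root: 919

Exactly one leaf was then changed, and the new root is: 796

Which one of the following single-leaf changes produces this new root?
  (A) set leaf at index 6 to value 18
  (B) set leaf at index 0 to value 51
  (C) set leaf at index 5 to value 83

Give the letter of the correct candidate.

Answer: A

Derivation:
Original leaves: [38, 18, 17, 48, 89, 56, 53]
Target new root: 796
Try each candidate change and compute the resulting root:
Candidate A: set leaf[6] = 18 -> leaves = [38, 18, 17, 48, 89, 56, 18]
  L0: [38, 18, 17, 48, 89, 56, 18]
  L1: h(38,18)=(38*31+18)%997=199 h(17,48)=(17*31+48)%997=575 h(89,56)=(89*31+56)%997=821 h(18,18)=(18*31+18)%997=576 -> [199, 575, 821, 576]
  L2: h(199,575)=(199*31+575)%997=762 h(821,576)=(821*31+576)%997=105 -> [762, 105]
  L3: h(762,105)=(762*31+105)%997=796 -> [796]
  root = 796 == target 796  ** MATCH **
Candidate B: set leaf[0] = 51 -> leaves = [51, 18, 17, 48, 89, 56, 53]
  L0: [51, 18, 17, 48, 89, 56, 53]
  L1: h(51,18)=(51*31+18)%997=602 h(17,48)=(17*31+48)%997=575 h(89,56)=(89*31+56)%997=821 h(53,53)=(53*31+53)%997=699 -> [602, 575, 821, 699]
  L2: h(602,575)=(602*31+575)%997=294 h(821,699)=(821*31+699)%997=228 -> [294, 228]
  L3: h(294,228)=(294*31+228)%997=369 -> [369]
  root = 369 != target 796
Candidate C: set leaf[5] = 83 -> leaves = [38, 18, 17, 48, 89, 83, 53]
  L0: [38, 18, 17, 48, 89, 83, 53]
  L1: h(38,18)=(38*31+18)%997=199 h(17,48)=(17*31+48)%997=575 h(89,83)=(89*31+83)%997=848 h(53,53)=(53*31+53)%997=699 -> [199, 575, 848, 699]
  L2: h(199,575)=(199*31+575)%997=762 h(848,699)=(848*31+699)%997=68 -> [762, 68]
  L3: h(762,68)=(762*31+68)%997=759 -> [759]
  root = 759 != target 796
Candidate A produces the target root.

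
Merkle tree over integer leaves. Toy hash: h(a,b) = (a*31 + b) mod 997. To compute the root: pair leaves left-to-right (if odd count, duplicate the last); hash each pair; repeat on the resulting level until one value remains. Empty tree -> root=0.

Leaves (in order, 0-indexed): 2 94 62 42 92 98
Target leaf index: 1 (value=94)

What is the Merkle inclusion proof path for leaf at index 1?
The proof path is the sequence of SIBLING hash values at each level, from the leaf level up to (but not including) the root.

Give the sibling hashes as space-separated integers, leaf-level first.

Answer: 2 967 682

Derivation:
L0 (leaves): [2, 94, 62, 42, 92, 98], target index=1
L1: h(2,94)=(2*31+94)%997=156 [pair 0] h(62,42)=(62*31+42)%997=967 [pair 1] h(92,98)=(92*31+98)%997=956 [pair 2] -> [156, 967, 956]
  Sibling for proof at L0: 2
L2: h(156,967)=(156*31+967)%997=818 [pair 0] h(956,956)=(956*31+956)%997=682 [pair 1] -> [818, 682]
  Sibling for proof at L1: 967
L3: h(818,682)=(818*31+682)%997=118 [pair 0] -> [118]
  Sibling for proof at L2: 682
Root: 118
Proof path (sibling hashes from leaf to root): [2, 967, 682]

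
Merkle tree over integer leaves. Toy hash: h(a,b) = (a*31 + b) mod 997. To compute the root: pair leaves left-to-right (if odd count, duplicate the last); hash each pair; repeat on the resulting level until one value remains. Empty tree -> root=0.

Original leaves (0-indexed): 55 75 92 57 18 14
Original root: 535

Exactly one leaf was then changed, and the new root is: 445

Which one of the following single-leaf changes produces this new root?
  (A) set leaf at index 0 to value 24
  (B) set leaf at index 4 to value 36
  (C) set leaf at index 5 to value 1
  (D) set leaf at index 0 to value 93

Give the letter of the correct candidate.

Original leaves: [55, 75, 92, 57, 18, 14]
Target new root: 445
Try each candidate change and compute the resulting root:
Candidate A: set leaf[0] = 24 -> leaves = [24, 75, 92, 57, 18, 14]
  L0: [24, 75, 92, 57, 18, 14]
  L1: h(24,75)=(24*31+75)%997=819 h(92,57)=(92*31+57)%997=915 h(18,14)=(18*31+14)%997=572 -> [819, 915, 572]
  L2: h(819,915)=(819*31+915)%997=382 h(572,572)=(572*31+572)%997=358 -> [382, 358]
  L3: h(382,358)=(382*31+358)%997=236 -> [236]
  root = 236 != target 445
Candidate B: set leaf[4] = 36 -> leaves = [55, 75, 92, 57, 36, 14]
  L0: [55, 75, 92, 57, 36, 14]
  L1: h(55,75)=(55*31+75)%997=783 h(92,57)=(92*31+57)%997=915 h(36,14)=(36*31+14)%997=133 -> [783, 915, 133]
  L2: h(783,915)=(783*31+915)%997=263 h(133,133)=(133*31+133)%997=268 -> [263, 268]
  L3: h(263,268)=(263*31+268)%997=445 -> [445]
  root = 445 == target 445  ** MATCH **
Candidate C: set leaf[5] = 1 -> leaves = [55, 75, 92, 57, 18, 1]
  L0: [55, 75, 92, 57, 18, 1]
  L1: h(55,75)=(55*31+75)%997=783 h(92,57)=(92*31+57)%997=915 h(18,1)=(18*31+1)%997=559 -> [783, 915, 559]
  L2: h(783,915)=(783*31+915)%997=263 h(559,559)=(559*31+559)%997=939 -> [263, 939]
  L3: h(263,939)=(263*31+939)%997=119 -> [119]
  root = 119 != target 445
Candidate D: set leaf[0] = 93 -> leaves = [93, 75, 92, 57, 18, 14]
  L0: [93, 75, 92, 57, 18, 14]
  L1: h(93,75)=(93*31+75)%997=964 h(92,57)=(92*31+57)%997=915 h(18,14)=(18*31+14)%997=572 -> [964, 915, 572]
  L2: h(964,915)=(964*31+915)%997=889 h(572,572)=(572*31+572)%997=358 -> [889, 358]
  L3: h(889,358)=(889*31+358)%997=1 -> [1]
  root = 1 != target 445
Candidate B produces the target root.

Answer: B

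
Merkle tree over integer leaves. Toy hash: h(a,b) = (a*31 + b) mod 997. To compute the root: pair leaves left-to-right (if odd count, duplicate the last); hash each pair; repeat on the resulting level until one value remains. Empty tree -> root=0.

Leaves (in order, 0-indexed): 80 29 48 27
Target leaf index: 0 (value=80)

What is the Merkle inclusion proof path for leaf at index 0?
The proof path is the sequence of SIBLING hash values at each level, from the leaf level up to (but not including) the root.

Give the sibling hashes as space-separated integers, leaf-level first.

Answer: 29 518

Derivation:
L0 (leaves): [80, 29, 48, 27], target index=0
L1: h(80,29)=(80*31+29)%997=515 [pair 0] h(48,27)=(48*31+27)%997=518 [pair 1] -> [515, 518]
  Sibling for proof at L0: 29
L2: h(515,518)=(515*31+518)%997=531 [pair 0] -> [531]
  Sibling for proof at L1: 518
Root: 531
Proof path (sibling hashes from leaf to root): [29, 518]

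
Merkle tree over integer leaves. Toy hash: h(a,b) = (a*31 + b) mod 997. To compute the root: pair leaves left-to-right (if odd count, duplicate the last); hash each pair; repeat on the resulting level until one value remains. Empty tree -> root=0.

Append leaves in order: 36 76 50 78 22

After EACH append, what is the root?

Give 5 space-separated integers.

After append 36 (leaves=[36]):
  L0: [36]
  root=36
After append 76 (leaves=[36, 76]):
  L0: [36, 76]
  L1: h(36,76)=(36*31+76)%997=195 -> [195]
  root=195
After append 50 (leaves=[36, 76, 50]):
  L0: [36, 76, 50]
  L1: h(36,76)=(36*31+76)%997=195 h(50,50)=(50*31+50)%997=603 -> [195, 603]
  L2: h(195,603)=(195*31+603)%997=666 -> [666]
  root=666
After append 78 (leaves=[36, 76, 50, 78]):
  L0: [36, 76, 50, 78]
  L1: h(36,76)=(36*31+76)%997=195 h(50,78)=(50*31+78)%997=631 -> [195, 631]
  L2: h(195,631)=(195*31+631)%997=694 -> [694]
  root=694
After append 22 (leaves=[36, 76, 50, 78, 22]):
  L0: [36, 76, 50, 78, 22]
  L1: h(36,76)=(36*31+76)%997=195 h(50,78)=(50*31+78)%997=631 h(22,22)=(22*31+22)%997=704 -> [195, 631, 704]
  L2: h(195,631)=(195*31+631)%997=694 h(704,704)=(704*31+704)%997=594 -> [694, 594]
  L3: h(694,594)=(694*31+594)%997=174 -> [174]
  root=174

Answer: 36 195 666 694 174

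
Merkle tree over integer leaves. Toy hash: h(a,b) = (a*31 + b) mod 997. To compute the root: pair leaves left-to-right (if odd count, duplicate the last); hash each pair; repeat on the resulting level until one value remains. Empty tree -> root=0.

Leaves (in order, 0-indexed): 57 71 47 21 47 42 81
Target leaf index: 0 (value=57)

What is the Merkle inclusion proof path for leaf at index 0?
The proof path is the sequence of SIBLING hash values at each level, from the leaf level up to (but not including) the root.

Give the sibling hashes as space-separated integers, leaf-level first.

Answer: 71 481 208

Derivation:
L0 (leaves): [57, 71, 47, 21, 47, 42, 81], target index=0
L1: h(57,71)=(57*31+71)%997=841 [pair 0] h(47,21)=(47*31+21)%997=481 [pair 1] h(47,42)=(47*31+42)%997=502 [pair 2] h(81,81)=(81*31+81)%997=598 [pair 3] -> [841, 481, 502, 598]
  Sibling for proof at L0: 71
L2: h(841,481)=(841*31+481)%997=630 [pair 0] h(502,598)=(502*31+598)%997=208 [pair 1] -> [630, 208]
  Sibling for proof at L1: 481
L3: h(630,208)=(630*31+208)%997=795 [pair 0] -> [795]
  Sibling for proof at L2: 208
Root: 795
Proof path (sibling hashes from leaf to root): [71, 481, 208]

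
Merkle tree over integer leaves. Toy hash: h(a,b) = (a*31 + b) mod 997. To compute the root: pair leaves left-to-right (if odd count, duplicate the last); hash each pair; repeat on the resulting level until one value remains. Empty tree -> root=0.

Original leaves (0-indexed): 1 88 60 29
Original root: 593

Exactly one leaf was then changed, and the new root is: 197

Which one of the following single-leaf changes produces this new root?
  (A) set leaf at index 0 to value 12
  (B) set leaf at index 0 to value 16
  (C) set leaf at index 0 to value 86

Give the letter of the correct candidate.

Answer: A

Derivation:
Original leaves: [1, 88, 60, 29]
Target new root: 197
Try each candidate change and compute the resulting root:
Candidate A: set leaf[0] = 12 -> leaves = [12, 88, 60, 29]
  L0: [12, 88, 60, 29]
  L1: h(12,88)=(12*31+88)%997=460 h(60,29)=(60*31+29)%997=892 -> [460, 892]
  L2: h(460,892)=(460*31+892)%997=197 -> [197]
  root = 197 == target 197  ** MATCH **
Candidate B: set leaf[0] = 16 -> leaves = [16, 88, 60, 29]
  L0: [16, 88, 60, 29]
  L1: h(16,88)=(16*31+88)%997=584 h(60,29)=(60*31+29)%997=892 -> [584, 892]
  L2: h(584,892)=(584*31+892)%997=53 -> [53]
  root = 53 != target 197
Candidate C: set leaf[0] = 86 -> leaves = [86, 88, 60, 29]
  L0: [86, 88, 60, 29]
  L1: h(86,88)=(86*31+88)%997=760 h(60,29)=(60*31+29)%997=892 -> [760, 892]
  L2: h(760,892)=(760*31+892)%997=524 -> [524]
  root = 524 != target 197
Candidate A produces the target root.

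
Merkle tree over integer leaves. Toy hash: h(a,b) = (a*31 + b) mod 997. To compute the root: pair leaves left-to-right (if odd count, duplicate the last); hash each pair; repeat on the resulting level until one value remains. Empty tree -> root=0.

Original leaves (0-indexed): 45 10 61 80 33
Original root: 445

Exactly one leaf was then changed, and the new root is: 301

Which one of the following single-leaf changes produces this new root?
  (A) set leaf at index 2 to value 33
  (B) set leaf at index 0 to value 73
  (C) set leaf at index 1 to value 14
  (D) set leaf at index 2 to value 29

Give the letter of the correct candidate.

Original leaves: [45, 10, 61, 80, 33]
Target new root: 301
Try each candidate change and compute the resulting root:
Candidate A: set leaf[2] = 33 -> leaves = [45, 10, 33, 80, 33]
  L0: [45, 10, 33, 80, 33]
  L1: h(45,10)=(45*31+10)%997=408 h(33,80)=(33*31+80)%997=106 h(33,33)=(33*31+33)%997=59 -> [408, 106, 59]
  L2: h(408,106)=(408*31+106)%997=790 h(59,59)=(59*31+59)%997=891 -> [790, 891]
  L3: h(790,891)=(790*31+891)%997=456 -> [456]
  root = 456 != target 301
Candidate B: set leaf[0] = 73 -> leaves = [73, 10, 61, 80, 33]
  L0: [73, 10, 61, 80, 33]
  L1: h(73,10)=(73*31+10)%997=279 h(61,80)=(61*31+80)%997=974 h(33,33)=(33*31+33)%997=59 -> [279, 974, 59]
  L2: h(279,974)=(279*31+974)%997=650 h(59,59)=(59*31+59)%997=891 -> [650, 891]
  L3: h(650,891)=(650*31+891)%997=104 -> [104]
  root = 104 != target 301
Candidate C: set leaf[1] = 14 -> leaves = [45, 14, 61, 80, 33]
  L0: [45, 14, 61, 80, 33]
  L1: h(45,14)=(45*31+14)%997=412 h(61,80)=(61*31+80)%997=974 h(33,33)=(33*31+33)%997=59 -> [412, 974, 59]
  L2: h(412,974)=(412*31+974)%997=785 h(59,59)=(59*31+59)%997=891 -> [785, 891]
  L3: h(785,891)=(785*31+891)%997=301 -> [301]
  root = 301 == target 301  ** MATCH **
Candidate D: set leaf[2] = 29 -> leaves = [45, 10, 29, 80, 33]
  L0: [45, 10, 29, 80, 33]
  L1: h(45,10)=(45*31+10)%997=408 h(29,80)=(29*31+80)%997=979 h(33,33)=(33*31+33)%997=59 -> [408, 979, 59]
  L2: h(408,979)=(408*31+979)%997=666 h(59,59)=(59*31+59)%997=891 -> [666, 891]
  L3: h(666,891)=(666*31+891)%997=600 -> [600]
  root = 600 != target 301
Candidate C produces the target root.

Answer: C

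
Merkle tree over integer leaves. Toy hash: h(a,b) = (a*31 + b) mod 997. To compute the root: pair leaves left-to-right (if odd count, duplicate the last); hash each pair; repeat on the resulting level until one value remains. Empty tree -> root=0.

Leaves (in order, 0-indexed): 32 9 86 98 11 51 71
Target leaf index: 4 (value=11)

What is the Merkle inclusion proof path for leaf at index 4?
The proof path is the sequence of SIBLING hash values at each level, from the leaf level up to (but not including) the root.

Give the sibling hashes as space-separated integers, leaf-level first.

L0 (leaves): [32, 9, 86, 98, 11, 51, 71], target index=4
L1: h(32,9)=(32*31+9)%997=4 [pair 0] h(86,98)=(86*31+98)%997=770 [pair 1] h(11,51)=(11*31+51)%997=392 [pair 2] h(71,71)=(71*31+71)%997=278 [pair 3] -> [4, 770, 392, 278]
  Sibling for proof at L0: 51
L2: h(4,770)=(4*31+770)%997=894 [pair 0] h(392,278)=(392*31+278)%997=466 [pair 1] -> [894, 466]
  Sibling for proof at L1: 278
L3: h(894,466)=(894*31+466)%997=264 [pair 0] -> [264]
  Sibling for proof at L2: 894
Root: 264
Proof path (sibling hashes from leaf to root): [51, 278, 894]

Answer: 51 278 894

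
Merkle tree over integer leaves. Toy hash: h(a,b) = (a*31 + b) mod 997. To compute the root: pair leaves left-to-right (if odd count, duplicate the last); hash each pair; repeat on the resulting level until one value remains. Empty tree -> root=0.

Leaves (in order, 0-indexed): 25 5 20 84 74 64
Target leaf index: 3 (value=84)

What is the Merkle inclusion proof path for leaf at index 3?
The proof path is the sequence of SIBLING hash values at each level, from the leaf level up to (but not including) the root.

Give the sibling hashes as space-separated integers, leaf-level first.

Answer: 20 780 681

Derivation:
L0 (leaves): [25, 5, 20, 84, 74, 64], target index=3
L1: h(25,5)=(25*31+5)%997=780 [pair 0] h(20,84)=(20*31+84)%997=704 [pair 1] h(74,64)=(74*31+64)%997=364 [pair 2] -> [780, 704, 364]
  Sibling for proof at L0: 20
L2: h(780,704)=(780*31+704)%997=956 [pair 0] h(364,364)=(364*31+364)%997=681 [pair 1] -> [956, 681]
  Sibling for proof at L1: 780
L3: h(956,681)=(956*31+681)%997=407 [pair 0] -> [407]
  Sibling for proof at L2: 681
Root: 407
Proof path (sibling hashes from leaf to root): [20, 780, 681]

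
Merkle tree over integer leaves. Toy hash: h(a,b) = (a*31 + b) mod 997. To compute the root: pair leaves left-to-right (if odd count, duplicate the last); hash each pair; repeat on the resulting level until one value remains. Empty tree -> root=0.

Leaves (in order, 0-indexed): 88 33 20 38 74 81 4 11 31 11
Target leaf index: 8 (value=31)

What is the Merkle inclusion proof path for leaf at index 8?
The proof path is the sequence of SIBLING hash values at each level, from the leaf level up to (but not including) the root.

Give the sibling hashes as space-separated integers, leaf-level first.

Answer: 11 972 197 744

Derivation:
L0 (leaves): [88, 33, 20, 38, 74, 81, 4, 11, 31, 11], target index=8
L1: h(88,33)=(88*31+33)%997=767 [pair 0] h(20,38)=(20*31+38)%997=658 [pair 1] h(74,81)=(74*31+81)%997=381 [pair 2] h(4,11)=(4*31+11)%997=135 [pair 3] h(31,11)=(31*31+11)%997=972 [pair 4] -> [767, 658, 381, 135, 972]
  Sibling for proof at L0: 11
L2: h(767,658)=(767*31+658)%997=507 [pair 0] h(381,135)=(381*31+135)%997=979 [pair 1] h(972,972)=(972*31+972)%997=197 [pair 2] -> [507, 979, 197]
  Sibling for proof at L1: 972
L3: h(507,979)=(507*31+979)%997=744 [pair 0] h(197,197)=(197*31+197)%997=322 [pair 1] -> [744, 322]
  Sibling for proof at L2: 197
L4: h(744,322)=(744*31+322)%997=455 [pair 0] -> [455]
  Sibling for proof at L3: 744
Root: 455
Proof path (sibling hashes from leaf to root): [11, 972, 197, 744]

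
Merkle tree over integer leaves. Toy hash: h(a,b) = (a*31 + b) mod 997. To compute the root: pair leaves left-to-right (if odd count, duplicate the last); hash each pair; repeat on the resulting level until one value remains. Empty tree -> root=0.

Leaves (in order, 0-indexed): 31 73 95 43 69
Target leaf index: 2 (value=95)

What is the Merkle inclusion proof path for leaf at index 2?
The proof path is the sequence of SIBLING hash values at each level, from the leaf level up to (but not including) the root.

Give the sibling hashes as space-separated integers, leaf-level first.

Answer: 43 37 866

Derivation:
L0 (leaves): [31, 73, 95, 43, 69], target index=2
L1: h(31,73)=(31*31+73)%997=37 [pair 0] h(95,43)=(95*31+43)%997=994 [pair 1] h(69,69)=(69*31+69)%997=214 [pair 2] -> [37, 994, 214]
  Sibling for proof at L0: 43
L2: h(37,994)=(37*31+994)%997=147 [pair 0] h(214,214)=(214*31+214)%997=866 [pair 1] -> [147, 866]
  Sibling for proof at L1: 37
L3: h(147,866)=(147*31+866)%997=438 [pair 0] -> [438]
  Sibling for proof at L2: 866
Root: 438
Proof path (sibling hashes from leaf to root): [43, 37, 866]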